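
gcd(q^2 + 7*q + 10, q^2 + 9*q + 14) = q + 2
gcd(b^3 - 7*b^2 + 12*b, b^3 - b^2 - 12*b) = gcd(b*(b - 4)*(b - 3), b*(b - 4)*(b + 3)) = b^2 - 4*b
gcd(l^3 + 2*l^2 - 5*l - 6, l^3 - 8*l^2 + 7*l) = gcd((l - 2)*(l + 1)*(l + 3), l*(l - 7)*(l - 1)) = 1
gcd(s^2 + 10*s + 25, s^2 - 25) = s + 5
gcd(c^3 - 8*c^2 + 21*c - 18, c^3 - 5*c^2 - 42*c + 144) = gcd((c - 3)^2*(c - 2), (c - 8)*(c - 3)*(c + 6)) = c - 3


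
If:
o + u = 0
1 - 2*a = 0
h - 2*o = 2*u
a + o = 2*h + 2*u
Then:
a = 1/2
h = 0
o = -1/6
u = 1/6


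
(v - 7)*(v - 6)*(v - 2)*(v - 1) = v^4 - 16*v^3 + 83*v^2 - 152*v + 84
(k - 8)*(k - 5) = k^2 - 13*k + 40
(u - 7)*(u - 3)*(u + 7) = u^3 - 3*u^2 - 49*u + 147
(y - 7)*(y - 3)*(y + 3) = y^3 - 7*y^2 - 9*y + 63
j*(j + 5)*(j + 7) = j^3 + 12*j^2 + 35*j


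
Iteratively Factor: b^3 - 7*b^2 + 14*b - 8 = (b - 2)*(b^2 - 5*b + 4) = (b - 4)*(b - 2)*(b - 1)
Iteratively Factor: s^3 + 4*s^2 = (s)*(s^2 + 4*s) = s*(s + 4)*(s)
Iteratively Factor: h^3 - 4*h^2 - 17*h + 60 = (h - 5)*(h^2 + h - 12) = (h - 5)*(h + 4)*(h - 3)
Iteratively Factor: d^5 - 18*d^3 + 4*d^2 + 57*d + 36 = (d - 3)*(d^4 + 3*d^3 - 9*d^2 - 23*d - 12) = (d - 3)^2*(d^3 + 6*d^2 + 9*d + 4) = (d - 3)^2*(d + 1)*(d^2 + 5*d + 4) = (d - 3)^2*(d + 1)^2*(d + 4)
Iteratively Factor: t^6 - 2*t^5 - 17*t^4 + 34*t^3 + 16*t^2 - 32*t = (t - 2)*(t^5 - 17*t^3 + 16*t) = (t - 2)*(t + 4)*(t^4 - 4*t^3 - t^2 + 4*t) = t*(t - 2)*(t + 4)*(t^3 - 4*t^2 - t + 4) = t*(t - 4)*(t - 2)*(t + 4)*(t^2 - 1) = t*(t - 4)*(t - 2)*(t + 1)*(t + 4)*(t - 1)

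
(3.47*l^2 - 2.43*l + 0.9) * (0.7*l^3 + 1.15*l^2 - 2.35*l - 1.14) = 2.429*l^5 + 2.2895*l^4 - 10.319*l^3 + 2.7897*l^2 + 0.6552*l - 1.026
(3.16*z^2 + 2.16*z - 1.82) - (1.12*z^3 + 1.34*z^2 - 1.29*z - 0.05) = -1.12*z^3 + 1.82*z^2 + 3.45*z - 1.77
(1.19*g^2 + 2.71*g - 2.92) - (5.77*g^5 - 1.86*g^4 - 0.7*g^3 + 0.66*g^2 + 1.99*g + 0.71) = -5.77*g^5 + 1.86*g^4 + 0.7*g^3 + 0.53*g^2 + 0.72*g - 3.63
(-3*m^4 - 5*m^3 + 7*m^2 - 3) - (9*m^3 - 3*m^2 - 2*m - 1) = -3*m^4 - 14*m^3 + 10*m^2 + 2*m - 2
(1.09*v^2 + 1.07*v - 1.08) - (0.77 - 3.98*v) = 1.09*v^2 + 5.05*v - 1.85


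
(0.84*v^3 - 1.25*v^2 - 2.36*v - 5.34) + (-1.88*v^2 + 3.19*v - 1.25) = 0.84*v^3 - 3.13*v^2 + 0.83*v - 6.59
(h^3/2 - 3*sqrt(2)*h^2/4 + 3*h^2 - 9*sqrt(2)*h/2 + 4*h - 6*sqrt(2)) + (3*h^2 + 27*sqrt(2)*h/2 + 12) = h^3/2 - 3*sqrt(2)*h^2/4 + 6*h^2 + 4*h + 9*sqrt(2)*h - 6*sqrt(2) + 12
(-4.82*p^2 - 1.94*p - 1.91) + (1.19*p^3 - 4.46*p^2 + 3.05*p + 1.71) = 1.19*p^3 - 9.28*p^2 + 1.11*p - 0.2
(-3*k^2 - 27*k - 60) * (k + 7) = -3*k^3 - 48*k^2 - 249*k - 420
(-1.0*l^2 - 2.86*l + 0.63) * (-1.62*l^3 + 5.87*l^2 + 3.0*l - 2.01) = 1.62*l^5 - 1.2368*l^4 - 20.8088*l^3 - 2.8719*l^2 + 7.6386*l - 1.2663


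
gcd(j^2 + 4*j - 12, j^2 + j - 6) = j - 2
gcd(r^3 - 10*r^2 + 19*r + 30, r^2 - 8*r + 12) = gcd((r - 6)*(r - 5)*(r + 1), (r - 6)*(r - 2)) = r - 6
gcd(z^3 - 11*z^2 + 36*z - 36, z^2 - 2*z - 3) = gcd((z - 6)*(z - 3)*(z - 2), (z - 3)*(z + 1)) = z - 3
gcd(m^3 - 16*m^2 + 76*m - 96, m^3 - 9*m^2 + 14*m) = m - 2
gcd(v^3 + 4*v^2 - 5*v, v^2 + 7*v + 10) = v + 5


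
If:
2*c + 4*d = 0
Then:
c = -2*d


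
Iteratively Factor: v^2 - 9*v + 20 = (v - 5)*(v - 4)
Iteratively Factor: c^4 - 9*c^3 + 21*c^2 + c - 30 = (c - 2)*(c^3 - 7*c^2 + 7*c + 15) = (c - 3)*(c - 2)*(c^2 - 4*c - 5) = (c - 3)*(c - 2)*(c + 1)*(c - 5)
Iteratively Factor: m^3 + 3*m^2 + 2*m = (m)*(m^2 + 3*m + 2) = m*(m + 2)*(m + 1)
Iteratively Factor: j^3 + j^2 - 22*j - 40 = (j + 4)*(j^2 - 3*j - 10) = (j - 5)*(j + 4)*(j + 2)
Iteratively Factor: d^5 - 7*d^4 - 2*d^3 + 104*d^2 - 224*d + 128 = (d - 1)*(d^4 - 6*d^3 - 8*d^2 + 96*d - 128) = (d - 2)*(d - 1)*(d^3 - 4*d^2 - 16*d + 64) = (d - 2)*(d - 1)*(d + 4)*(d^2 - 8*d + 16) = (d - 4)*(d - 2)*(d - 1)*(d + 4)*(d - 4)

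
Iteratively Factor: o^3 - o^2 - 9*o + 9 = (o - 3)*(o^2 + 2*o - 3) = (o - 3)*(o + 3)*(o - 1)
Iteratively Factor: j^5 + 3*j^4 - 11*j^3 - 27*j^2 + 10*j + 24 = (j - 1)*(j^4 + 4*j^3 - 7*j^2 - 34*j - 24) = (j - 1)*(j + 2)*(j^3 + 2*j^2 - 11*j - 12) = (j - 3)*(j - 1)*(j + 2)*(j^2 + 5*j + 4) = (j - 3)*(j - 1)*(j + 2)*(j + 4)*(j + 1)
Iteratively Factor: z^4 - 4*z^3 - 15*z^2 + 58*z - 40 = (z - 1)*(z^3 - 3*z^2 - 18*z + 40) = (z - 1)*(z + 4)*(z^2 - 7*z + 10) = (z - 2)*(z - 1)*(z + 4)*(z - 5)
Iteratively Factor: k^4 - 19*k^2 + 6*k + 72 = (k - 3)*(k^3 + 3*k^2 - 10*k - 24) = (k - 3)^2*(k^2 + 6*k + 8) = (k - 3)^2*(k + 4)*(k + 2)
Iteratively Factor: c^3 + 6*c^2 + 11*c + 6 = (c + 3)*(c^2 + 3*c + 2) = (c + 1)*(c + 3)*(c + 2)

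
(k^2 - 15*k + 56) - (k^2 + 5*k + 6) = 50 - 20*k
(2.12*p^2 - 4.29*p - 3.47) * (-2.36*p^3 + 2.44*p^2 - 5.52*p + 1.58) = -5.0032*p^5 + 15.2972*p^4 - 13.9808*p^3 + 18.5636*p^2 + 12.3762*p - 5.4826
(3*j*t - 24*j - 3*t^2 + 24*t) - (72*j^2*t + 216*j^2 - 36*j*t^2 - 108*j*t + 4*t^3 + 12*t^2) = -72*j^2*t - 216*j^2 + 36*j*t^2 + 111*j*t - 24*j - 4*t^3 - 15*t^2 + 24*t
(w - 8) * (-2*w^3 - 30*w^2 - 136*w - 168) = -2*w^4 - 14*w^3 + 104*w^2 + 920*w + 1344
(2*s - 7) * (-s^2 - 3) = -2*s^3 + 7*s^2 - 6*s + 21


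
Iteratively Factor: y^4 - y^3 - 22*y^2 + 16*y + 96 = (y + 4)*(y^3 - 5*y^2 - 2*y + 24) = (y - 3)*(y + 4)*(y^2 - 2*y - 8) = (y - 4)*(y - 3)*(y + 4)*(y + 2)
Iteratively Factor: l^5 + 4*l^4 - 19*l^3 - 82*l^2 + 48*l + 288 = (l + 4)*(l^4 - 19*l^2 - 6*l + 72) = (l - 2)*(l + 4)*(l^3 + 2*l^2 - 15*l - 36) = (l - 2)*(l + 3)*(l + 4)*(l^2 - l - 12) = (l - 4)*(l - 2)*(l + 3)*(l + 4)*(l + 3)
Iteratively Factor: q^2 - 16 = (q - 4)*(q + 4)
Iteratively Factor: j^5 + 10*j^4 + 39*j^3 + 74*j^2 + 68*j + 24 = (j + 2)*(j^4 + 8*j^3 + 23*j^2 + 28*j + 12) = (j + 1)*(j + 2)*(j^3 + 7*j^2 + 16*j + 12) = (j + 1)*(j + 2)^2*(j^2 + 5*j + 6) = (j + 1)*(j + 2)^2*(j + 3)*(j + 2)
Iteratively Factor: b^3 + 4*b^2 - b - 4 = (b + 4)*(b^2 - 1) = (b - 1)*(b + 4)*(b + 1)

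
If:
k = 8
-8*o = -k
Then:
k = 8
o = 1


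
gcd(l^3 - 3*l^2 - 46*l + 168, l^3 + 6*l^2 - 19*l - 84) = l^2 + 3*l - 28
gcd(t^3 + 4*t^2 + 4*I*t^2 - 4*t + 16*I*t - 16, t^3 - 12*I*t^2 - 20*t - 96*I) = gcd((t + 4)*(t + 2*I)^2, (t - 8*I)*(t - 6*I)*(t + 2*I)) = t + 2*I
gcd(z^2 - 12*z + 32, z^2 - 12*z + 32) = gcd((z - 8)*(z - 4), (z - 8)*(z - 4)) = z^2 - 12*z + 32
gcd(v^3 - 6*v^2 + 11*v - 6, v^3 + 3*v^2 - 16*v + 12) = v^2 - 3*v + 2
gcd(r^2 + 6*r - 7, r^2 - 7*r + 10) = 1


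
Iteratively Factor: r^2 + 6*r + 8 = (r + 4)*(r + 2)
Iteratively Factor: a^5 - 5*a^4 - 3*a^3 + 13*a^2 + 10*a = (a - 2)*(a^4 - 3*a^3 - 9*a^2 - 5*a) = (a - 5)*(a - 2)*(a^3 + 2*a^2 + a) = (a - 5)*(a - 2)*(a + 1)*(a^2 + a) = a*(a - 5)*(a - 2)*(a + 1)*(a + 1)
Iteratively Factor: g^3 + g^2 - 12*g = (g - 3)*(g^2 + 4*g) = (g - 3)*(g + 4)*(g)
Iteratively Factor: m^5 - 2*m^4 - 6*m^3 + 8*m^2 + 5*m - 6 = (m + 2)*(m^4 - 4*m^3 + 2*m^2 + 4*m - 3) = (m - 3)*(m + 2)*(m^3 - m^2 - m + 1) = (m - 3)*(m + 1)*(m + 2)*(m^2 - 2*m + 1) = (m - 3)*(m - 1)*(m + 1)*(m + 2)*(m - 1)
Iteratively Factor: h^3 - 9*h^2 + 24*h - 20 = (h - 2)*(h^2 - 7*h + 10) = (h - 2)^2*(h - 5)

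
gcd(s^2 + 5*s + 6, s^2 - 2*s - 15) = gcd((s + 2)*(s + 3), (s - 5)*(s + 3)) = s + 3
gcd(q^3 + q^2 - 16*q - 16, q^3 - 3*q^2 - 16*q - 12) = q + 1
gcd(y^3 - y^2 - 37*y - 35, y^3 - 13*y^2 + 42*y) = y - 7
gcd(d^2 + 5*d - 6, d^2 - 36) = d + 6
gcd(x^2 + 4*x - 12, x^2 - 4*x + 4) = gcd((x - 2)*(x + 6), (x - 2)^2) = x - 2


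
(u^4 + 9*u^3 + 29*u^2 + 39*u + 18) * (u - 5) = u^5 + 4*u^4 - 16*u^3 - 106*u^2 - 177*u - 90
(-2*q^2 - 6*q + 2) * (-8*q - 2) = 16*q^3 + 52*q^2 - 4*q - 4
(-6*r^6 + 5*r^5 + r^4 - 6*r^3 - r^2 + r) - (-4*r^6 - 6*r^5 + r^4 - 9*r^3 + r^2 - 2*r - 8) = -2*r^6 + 11*r^5 + 3*r^3 - 2*r^2 + 3*r + 8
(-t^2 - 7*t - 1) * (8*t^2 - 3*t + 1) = -8*t^4 - 53*t^3 + 12*t^2 - 4*t - 1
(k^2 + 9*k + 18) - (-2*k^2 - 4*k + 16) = 3*k^2 + 13*k + 2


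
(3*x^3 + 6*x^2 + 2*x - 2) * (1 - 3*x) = -9*x^4 - 15*x^3 + 8*x - 2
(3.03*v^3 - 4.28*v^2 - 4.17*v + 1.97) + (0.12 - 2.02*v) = 3.03*v^3 - 4.28*v^2 - 6.19*v + 2.09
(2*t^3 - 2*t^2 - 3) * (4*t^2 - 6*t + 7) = 8*t^5 - 20*t^4 + 26*t^3 - 26*t^2 + 18*t - 21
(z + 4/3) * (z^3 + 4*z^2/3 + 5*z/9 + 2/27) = z^4 + 8*z^3/3 + 7*z^2/3 + 22*z/27 + 8/81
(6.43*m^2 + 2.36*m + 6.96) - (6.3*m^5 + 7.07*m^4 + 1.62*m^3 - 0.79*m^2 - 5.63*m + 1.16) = -6.3*m^5 - 7.07*m^4 - 1.62*m^3 + 7.22*m^2 + 7.99*m + 5.8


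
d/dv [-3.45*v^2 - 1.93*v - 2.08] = -6.9*v - 1.93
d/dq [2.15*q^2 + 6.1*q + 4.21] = 4.3*q + 6.1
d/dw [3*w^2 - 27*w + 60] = 6*w - 27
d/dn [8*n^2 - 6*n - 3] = 16*n - 6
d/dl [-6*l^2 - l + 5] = -12*l - 1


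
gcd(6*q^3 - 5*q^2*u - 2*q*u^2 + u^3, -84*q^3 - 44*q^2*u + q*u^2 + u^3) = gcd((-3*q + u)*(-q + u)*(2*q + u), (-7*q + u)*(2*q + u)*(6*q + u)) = 2*q + u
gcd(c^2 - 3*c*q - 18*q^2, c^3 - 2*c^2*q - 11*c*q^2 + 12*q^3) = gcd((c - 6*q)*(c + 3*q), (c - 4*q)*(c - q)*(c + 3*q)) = c + 3*q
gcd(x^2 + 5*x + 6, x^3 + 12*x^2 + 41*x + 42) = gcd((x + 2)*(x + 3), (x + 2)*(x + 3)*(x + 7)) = x^2 + 5*x + 6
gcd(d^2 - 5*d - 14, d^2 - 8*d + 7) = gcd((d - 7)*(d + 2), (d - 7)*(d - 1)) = d - 7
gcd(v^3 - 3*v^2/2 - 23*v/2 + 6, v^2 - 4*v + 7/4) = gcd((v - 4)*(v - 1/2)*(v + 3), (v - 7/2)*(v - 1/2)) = v - 1/2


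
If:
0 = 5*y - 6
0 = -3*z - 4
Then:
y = 6/5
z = -4/3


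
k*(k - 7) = k^2 - 7*k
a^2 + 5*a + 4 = (a + 1)*(a + 4)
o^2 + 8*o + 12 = (o + 2)*(o + 6)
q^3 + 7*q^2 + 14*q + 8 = (q + 1)*(q + 2)*(q + 4)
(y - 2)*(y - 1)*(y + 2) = y^3 - y^2 - 4*y + 4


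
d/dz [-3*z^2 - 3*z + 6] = -6*z - 3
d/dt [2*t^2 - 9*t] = 4*t - 9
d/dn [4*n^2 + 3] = 8*n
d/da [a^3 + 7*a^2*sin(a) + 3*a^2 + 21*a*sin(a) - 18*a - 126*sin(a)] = 7*a^2*cos(a) + 3*a^2 + 14*a*sin(a) + 21*a*cos(a) + 6*a + 21*sin(a) - 126*cos(a) - 18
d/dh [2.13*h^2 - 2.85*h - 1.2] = 4.26*h - 2.85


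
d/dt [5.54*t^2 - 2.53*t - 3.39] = 11.08*t - 2.53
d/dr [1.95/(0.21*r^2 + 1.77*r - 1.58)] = (-0.819*r - 3.4515)/(0.21*r^2 + 1.77*r - 1.58)^2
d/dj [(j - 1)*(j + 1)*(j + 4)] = 3*j^2 + 8*j - 1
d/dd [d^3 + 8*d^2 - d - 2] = 3*d^2 + 16*d - 1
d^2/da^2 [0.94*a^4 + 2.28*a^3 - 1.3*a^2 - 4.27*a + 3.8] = 11.28*a^2 + 13.68*a - 2.6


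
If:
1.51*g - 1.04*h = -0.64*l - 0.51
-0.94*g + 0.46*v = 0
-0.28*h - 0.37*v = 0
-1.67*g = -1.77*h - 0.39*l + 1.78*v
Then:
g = -0.02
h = 0.07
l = -0.63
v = -0.05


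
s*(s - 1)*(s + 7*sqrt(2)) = s^3 - s^2 + 7*sqrt(2)*s^2 - 7*sqrt(2)*s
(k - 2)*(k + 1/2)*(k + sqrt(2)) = k^3 - 3*k^2/2 + sqrt(2)*k^2 - 3*sqrt(2)*k/2 - k - sqrt(2)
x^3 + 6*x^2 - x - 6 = (x - 1)*(x + 1)*(x + 6)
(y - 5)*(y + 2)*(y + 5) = y^3 + 2*y^2 - 25*y - 50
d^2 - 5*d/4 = d*(d - 5/4)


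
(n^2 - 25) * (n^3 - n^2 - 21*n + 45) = n^5 - n^4 - 46*n^3 + 70*n^2 + 525*n - 1125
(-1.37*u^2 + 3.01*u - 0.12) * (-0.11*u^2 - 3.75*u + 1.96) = 0.1507*u^4 + 4.8064*u^3 - 13.9595*u^2 + 6.3496*u - 0.2352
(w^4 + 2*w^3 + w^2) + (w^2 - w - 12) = w^4 + 2*w^3 + 2*w^2 - w - 12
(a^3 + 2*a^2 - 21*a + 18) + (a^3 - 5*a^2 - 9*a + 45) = 2*a^3 - 3*a^2 - 30*a + 63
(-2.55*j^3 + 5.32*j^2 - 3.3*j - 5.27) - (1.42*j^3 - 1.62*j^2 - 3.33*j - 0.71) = -3.97*j^3 + 6.94*j^2 + 0.0300000000000002*j - 4.56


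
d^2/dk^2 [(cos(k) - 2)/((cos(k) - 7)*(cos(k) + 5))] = (6*(1 - cos(k)^2)^2 - cos(k)^5 - 220*cos(k)^3 + 358*cos(k)^2 - 1131*cos(k) - 302)/((cos(k) - 7)^3*(cos(k) + 5)^3)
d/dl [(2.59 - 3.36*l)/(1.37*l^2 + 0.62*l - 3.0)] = (4.6032*l^2 - 7.0966*l + 8.4742)/(1.8769*l^4 + 1.6988*l^3 - 7.8356*l^2 - 3.72*l + 9.0)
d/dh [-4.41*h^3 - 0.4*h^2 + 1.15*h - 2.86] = -13.23*h^2 - 0.8*h + 1.15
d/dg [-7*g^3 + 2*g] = 2 - 21*g^2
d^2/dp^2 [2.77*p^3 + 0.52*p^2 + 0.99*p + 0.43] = 16.62*p + 1.04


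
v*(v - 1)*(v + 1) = v^3 - v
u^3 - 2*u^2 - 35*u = u*(u - 7)*(u + 5)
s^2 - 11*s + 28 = (s - 7)*(s - 4)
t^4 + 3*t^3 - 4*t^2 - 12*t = t*(t - 2)*(t + 2)*(t + 3)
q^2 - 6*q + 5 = (q - 5)*(q - 1)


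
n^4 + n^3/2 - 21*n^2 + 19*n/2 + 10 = (n - 4)*(n - 1)*(n + 1/2)*(n + 5)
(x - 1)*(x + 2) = x^2 + x - 2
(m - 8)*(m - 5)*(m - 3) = m^3 - 16*m^2 + 79*m - 120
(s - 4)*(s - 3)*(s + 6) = s^3 - s^2 - 30*s + 72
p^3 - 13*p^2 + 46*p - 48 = (p - 8)*(p - 3)*(p - 2)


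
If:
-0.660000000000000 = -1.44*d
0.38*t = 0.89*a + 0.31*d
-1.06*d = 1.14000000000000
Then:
No Solution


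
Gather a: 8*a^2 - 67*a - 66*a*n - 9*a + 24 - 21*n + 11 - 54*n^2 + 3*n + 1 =8*a^2 + a*(-66*n - 76) - 54*n^2 - 18*n + 36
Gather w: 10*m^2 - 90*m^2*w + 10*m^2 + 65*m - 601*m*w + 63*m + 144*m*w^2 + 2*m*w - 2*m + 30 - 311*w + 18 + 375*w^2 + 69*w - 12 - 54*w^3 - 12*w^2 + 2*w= 20*m^2 + 126*m - 54*w^3 + w^2*(144*m + 363) + w*(-90*m^2 - 599*m - 240) + 36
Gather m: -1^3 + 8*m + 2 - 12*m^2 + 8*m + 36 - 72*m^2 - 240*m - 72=-84*m^2 - 224*m - 35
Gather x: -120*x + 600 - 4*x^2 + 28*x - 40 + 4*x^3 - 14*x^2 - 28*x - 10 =4*x^3 - 18*x^2 - 120*x + 550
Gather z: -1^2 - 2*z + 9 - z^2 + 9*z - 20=-z^2 + 7*z - 12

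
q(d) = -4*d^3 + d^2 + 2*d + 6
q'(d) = -12*d^2 + 2*d + 2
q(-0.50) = 5.75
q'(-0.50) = -2.00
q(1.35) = 0.68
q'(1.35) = -17.17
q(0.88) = 5.81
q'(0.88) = -5.53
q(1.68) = -6.78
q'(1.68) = -28.51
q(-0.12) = 5.78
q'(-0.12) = 1.59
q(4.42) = -311.03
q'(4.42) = -223.60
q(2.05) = -20.16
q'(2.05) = -44.33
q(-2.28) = 54.05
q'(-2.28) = -64.94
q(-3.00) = 117.00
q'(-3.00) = -112.00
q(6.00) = -810.00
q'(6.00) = -418.00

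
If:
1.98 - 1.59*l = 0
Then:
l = 1.25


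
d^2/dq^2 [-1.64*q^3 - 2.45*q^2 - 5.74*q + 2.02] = -9.84*q - 4.9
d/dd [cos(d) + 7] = -sin(d)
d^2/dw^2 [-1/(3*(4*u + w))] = -2/(3*(4*u + w)^3)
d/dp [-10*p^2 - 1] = -20*p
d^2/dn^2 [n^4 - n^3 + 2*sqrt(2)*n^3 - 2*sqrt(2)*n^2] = 12*n^2 - 6*n + 12*sqrt(2)*n - 4*sqrt(2)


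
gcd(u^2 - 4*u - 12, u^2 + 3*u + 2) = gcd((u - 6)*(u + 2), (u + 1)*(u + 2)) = u + 2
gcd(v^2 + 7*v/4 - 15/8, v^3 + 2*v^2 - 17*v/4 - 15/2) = v + 5/2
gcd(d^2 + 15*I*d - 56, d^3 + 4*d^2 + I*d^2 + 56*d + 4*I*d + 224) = d + 8*I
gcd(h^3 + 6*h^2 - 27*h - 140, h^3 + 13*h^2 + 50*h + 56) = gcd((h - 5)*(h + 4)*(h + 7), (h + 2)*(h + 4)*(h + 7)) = h^2 + 11*h + 28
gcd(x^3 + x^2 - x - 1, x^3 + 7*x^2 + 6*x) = x + 1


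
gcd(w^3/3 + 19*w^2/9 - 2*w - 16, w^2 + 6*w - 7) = 1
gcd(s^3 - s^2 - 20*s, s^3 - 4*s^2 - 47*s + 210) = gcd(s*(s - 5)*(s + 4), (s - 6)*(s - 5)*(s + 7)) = s - 5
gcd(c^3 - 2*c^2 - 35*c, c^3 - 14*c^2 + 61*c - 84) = c - 7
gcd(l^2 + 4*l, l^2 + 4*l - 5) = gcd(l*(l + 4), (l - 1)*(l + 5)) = 1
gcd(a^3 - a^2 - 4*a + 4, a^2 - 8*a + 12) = a - 2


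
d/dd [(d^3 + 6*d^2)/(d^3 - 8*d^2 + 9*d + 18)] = 2*d*(-7*d^3 + 9*d^2 + 54*d + 108)/(d^6 - 16*d^5 + 82*d^4 - 108*d^3 - 207*d^2 + 324*d + 324)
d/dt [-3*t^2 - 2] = -6*t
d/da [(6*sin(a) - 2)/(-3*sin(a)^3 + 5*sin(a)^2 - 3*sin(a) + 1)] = 4*(9*sin(a)^2 - 12*sin(a) + 5)*sin(a)*cos(a)/((sin(a) - 1)^2*(3*sin(a)^2 - 2*sin(a) + 1)^2)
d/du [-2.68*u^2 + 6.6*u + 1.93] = 6.6 - 5.36*u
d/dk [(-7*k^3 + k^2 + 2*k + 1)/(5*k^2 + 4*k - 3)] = (-35*k^4 - 56*k^3 + 57*k^2 - 16*k - 10)/(25*k^4 + 40*k^3 - 14*k^2 - 24*k + 9)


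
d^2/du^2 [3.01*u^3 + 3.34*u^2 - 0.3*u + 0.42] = 18.06*u + 6.68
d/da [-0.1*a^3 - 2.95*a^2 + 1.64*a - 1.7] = -0.3*a^2 - 5.9*a + 1.64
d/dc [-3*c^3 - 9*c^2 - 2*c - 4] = -9*c^2 - 18*c - 2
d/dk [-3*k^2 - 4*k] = -6*k - 4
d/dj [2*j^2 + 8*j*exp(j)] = 8*j*exp(j) + 4*j + 8*exp(j)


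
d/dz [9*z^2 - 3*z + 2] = 18*z - 3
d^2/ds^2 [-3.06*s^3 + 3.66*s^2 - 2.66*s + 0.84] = 7.32 - 18.36*s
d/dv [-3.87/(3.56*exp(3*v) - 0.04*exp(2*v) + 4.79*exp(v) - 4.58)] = (41.3316*exp(2*v) - 0.3096*exp(v) + 18.5373)*exp(v)/(3.56*exp(3*v) - 0.04*exp(2*v) + 4.79*exp(v) - 4.58)^2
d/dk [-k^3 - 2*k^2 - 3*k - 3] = -3*k^2 - 4*k - 3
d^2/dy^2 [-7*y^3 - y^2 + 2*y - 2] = -42*y - 2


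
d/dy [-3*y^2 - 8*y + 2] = -6*y - 8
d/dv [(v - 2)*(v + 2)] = 2*v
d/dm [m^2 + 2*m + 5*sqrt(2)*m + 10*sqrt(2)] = 2*m + 2 + 5*sqrt(2)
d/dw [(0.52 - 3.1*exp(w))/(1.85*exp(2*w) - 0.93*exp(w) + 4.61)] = (5.735*exp(2*w) - 1.924*exp(w) - 13.8074)*exp(w)/(3.4225*exp(4*w) - 3.441*exp(3*w) + 17.9219*exp(2*w) - 8.5746*exp(w) + 21.2521)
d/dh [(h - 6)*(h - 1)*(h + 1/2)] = 3*h^2 - 13*h + 5/2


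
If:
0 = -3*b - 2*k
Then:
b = -2*k/3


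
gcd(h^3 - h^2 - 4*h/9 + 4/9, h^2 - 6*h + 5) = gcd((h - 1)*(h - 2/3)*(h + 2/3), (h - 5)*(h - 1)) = h - 1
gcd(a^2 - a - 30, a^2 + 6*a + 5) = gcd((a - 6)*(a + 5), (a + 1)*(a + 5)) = a + 5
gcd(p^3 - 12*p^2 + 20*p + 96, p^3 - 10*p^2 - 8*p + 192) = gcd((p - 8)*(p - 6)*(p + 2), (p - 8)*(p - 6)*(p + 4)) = p^2 - 14*p + 48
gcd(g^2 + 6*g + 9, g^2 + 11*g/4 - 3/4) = g + 3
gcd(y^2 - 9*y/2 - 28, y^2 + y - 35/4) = y + 7/2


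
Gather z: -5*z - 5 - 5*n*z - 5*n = -5*n + z*(-5*n - 5) - 5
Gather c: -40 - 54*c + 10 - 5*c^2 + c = -5*c^2 - 53*c - 30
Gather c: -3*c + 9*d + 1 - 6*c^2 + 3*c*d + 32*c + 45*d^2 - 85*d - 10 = -6*c^2 + c*(3*d + 29) + 45*d^2 - 76*d - 9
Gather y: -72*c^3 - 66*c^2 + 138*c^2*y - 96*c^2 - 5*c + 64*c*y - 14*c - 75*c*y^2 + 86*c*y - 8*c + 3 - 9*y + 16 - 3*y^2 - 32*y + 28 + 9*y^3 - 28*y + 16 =-72*c^3 - 162*c^2 - 27*c + 9*y^3 + y^2*(-75*c - 3) + y*(138*c^2 + 150*c - 69) + 63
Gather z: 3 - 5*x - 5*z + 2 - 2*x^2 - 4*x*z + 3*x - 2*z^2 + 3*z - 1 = -2*x^2 - 2*x - 2*z^2 + z*(-4*x - 2) + 4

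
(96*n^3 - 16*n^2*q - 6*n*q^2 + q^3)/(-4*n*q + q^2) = -24*n^2/q - 2*n + q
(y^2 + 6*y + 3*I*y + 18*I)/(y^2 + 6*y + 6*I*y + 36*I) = (y + 3*I)/(y + 6*I)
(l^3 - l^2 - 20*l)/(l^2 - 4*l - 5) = l*(l + 4)/(l + 1)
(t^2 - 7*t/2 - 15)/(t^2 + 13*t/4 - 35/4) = 2*(2*t^2 - 7*t - 30)/(4*t^2 + 13*t - 35)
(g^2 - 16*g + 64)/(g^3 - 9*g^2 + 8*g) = (g - 8)/(g*(g - 1))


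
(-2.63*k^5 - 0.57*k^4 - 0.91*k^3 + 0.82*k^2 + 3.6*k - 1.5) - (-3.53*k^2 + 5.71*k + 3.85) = -2.63*k^5 - 0.57*k^4 - 0.91*k^3 + 4.35*k^2 - 2.11*k - 5.35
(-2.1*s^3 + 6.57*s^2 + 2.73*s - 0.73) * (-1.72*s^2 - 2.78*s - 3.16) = 3.612*s^5 - 5.4624*s^4 - 16.3242*s^3 - 27.095*s^2 - 6.5974*s + 2.3068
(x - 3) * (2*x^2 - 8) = 2*x^3 - 6*x^2 - 8*x + 24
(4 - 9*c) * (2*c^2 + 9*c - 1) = -18*c^3 - 73*c^2 + 45*c - 4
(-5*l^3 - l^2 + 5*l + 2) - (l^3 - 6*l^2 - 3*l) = -6*l^3 + 5*l^2 + 8*l + 2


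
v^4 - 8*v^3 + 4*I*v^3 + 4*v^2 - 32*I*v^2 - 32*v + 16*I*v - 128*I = (v - 8)*(v - 2*I)*(v + 2*I)*(v + 4*I)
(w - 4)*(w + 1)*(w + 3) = w^3 - 13*w - 12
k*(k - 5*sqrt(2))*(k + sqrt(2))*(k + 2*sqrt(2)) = k^4 - 2*sqrt(2)*k^3 - 26*k^2 - 20*sqrt(2)*k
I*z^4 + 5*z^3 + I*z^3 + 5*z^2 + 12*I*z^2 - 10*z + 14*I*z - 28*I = (z + 2)*(z - 7*I)*(z + 2*I)*(I*z - I)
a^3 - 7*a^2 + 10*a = a*(a - 5)*(a - 2)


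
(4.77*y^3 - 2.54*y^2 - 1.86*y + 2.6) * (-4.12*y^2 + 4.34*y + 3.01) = -19.6524*y^5 + 31.1666*y^4 + 10.9973*y^3 - 26.4298*y^2 + 5.6854*y + 7.826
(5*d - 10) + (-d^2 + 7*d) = -d^2 + 12*d - 10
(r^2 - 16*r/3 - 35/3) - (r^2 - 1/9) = -16*r/3 - 104/9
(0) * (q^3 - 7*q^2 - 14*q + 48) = 0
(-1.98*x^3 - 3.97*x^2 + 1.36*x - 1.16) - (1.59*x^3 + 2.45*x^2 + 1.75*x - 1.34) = -3.57*x^3 - 6.42*x^2 - 0.39*x + 0.18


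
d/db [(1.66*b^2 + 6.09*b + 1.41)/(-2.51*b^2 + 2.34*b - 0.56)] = (19.1703*b^2 + 5.219*b - 6.7098)/(6.3001*b^4 - 11.7468*b^3 + 8.2868*b^2 - 2.6208*b + 0.3136)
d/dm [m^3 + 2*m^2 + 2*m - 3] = 3*m^2 + 4*m + 2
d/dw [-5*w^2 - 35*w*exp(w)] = -35*w*exp(w) - 10*w - 35*exp(w)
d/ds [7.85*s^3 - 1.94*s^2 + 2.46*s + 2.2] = 23.55*s^2 - 3.88*s + 2.46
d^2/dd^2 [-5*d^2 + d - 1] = -10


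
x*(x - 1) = x^2 - x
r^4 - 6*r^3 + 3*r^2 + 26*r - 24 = (r - 4)*(r - 3)*(r - 1)*(r + 2)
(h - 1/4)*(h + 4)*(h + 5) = h^3 + 35*h^2/4 + 71*h/4 - 5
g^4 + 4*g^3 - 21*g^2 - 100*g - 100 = (g - 5)*(g + 2)^2*(g + 5)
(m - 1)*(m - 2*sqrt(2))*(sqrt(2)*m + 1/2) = sqrt(2)*m^3 - 7*m^2/2 - sqrt(2)*m^2 - sqrt(2)*m + 7*m/2 + sqrt(2)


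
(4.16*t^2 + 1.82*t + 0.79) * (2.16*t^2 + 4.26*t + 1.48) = 8.9856*t^4 + 21.6528*t^3 + 15.6164*t^2 + 6.059*t + 1.1692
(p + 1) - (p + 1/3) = 2/3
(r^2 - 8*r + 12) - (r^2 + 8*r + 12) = -16*r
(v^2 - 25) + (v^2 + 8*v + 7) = 2*v^2 + 8*v - 18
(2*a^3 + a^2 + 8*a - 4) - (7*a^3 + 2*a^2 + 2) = -5*a^3 - a^2 + 8*a - 6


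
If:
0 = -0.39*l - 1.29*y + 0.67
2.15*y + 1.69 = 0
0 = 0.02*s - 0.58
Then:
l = 4.32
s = 29.00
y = -0.79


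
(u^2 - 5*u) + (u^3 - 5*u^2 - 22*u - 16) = u^3 - 4*u^2 - 27*u - 16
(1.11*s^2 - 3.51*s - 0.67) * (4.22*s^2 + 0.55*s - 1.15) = 4.6842*s^4 - 14.2017*s^3 - 6.0344*s^2 + 3.668*s + 0.7705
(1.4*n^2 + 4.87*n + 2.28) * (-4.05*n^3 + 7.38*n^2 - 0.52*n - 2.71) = -5.67*n^5 - 9.3915*n^4 + 25.9786*n^3 + 10.5*n^2 - 14.3833*n - 6.1788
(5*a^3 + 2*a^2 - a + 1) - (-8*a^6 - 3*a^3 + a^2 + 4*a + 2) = 8*a^6 + 8*a^3 + a^2 - 5*a - 1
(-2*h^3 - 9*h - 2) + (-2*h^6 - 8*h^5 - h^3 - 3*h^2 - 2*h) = -2*h^6 - 8*h^5 - 3*h^3 - 3*h^2 - 11*h - 2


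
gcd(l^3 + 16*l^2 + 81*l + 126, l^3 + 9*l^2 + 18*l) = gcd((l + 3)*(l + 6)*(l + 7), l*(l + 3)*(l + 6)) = l^2 + 9*l + 18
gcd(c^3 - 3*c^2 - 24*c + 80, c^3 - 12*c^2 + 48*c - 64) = c^2 - 8*c + 16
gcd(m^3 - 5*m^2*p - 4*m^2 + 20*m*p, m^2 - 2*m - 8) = m - 4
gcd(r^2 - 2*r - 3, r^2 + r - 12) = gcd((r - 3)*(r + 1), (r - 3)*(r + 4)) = r - 3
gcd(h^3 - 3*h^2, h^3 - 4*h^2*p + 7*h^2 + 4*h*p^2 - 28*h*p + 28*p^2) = 1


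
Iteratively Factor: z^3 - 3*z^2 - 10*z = (z + 2)*(z^2 - 5*z) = z*(z + 2)*(z - 5)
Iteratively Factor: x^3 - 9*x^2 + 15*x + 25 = (x + 1)*(x^2 - 10*x + 25) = (x - 5)*(x + 1)*(x - 5)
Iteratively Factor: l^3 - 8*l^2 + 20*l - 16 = (l - 4)*(l^2 - 4*l + 4) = (l - 4)*(l - 2)*(l - 2)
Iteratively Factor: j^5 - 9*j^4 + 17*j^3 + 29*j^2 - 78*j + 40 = (j + 2)*(j^4 - 11*j^3 + 39*j^2 - 49*j + 20) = (j - 1)*(j + 2)*(j^3 - 10*j^2 + 29*j - 20) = (j - 4)*(j - 1)*(j + 2)*(j^2 - 6*j + 5) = (j - 5)*(j - 4)*(j - 1)*(j + 2)*(j - 1)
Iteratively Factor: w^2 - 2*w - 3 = (w - 3)*(w + 1)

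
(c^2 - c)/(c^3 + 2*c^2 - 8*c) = (c - 1)/(c^2 + 2*c - 8)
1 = 1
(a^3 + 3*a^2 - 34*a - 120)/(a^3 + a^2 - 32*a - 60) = (a + 4)/(a + 2)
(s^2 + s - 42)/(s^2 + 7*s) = (s - 6)/s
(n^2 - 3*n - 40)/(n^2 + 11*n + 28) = (n^2 - 3*n - 40)/(n^2 + 11*n + 28)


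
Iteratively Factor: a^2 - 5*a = (a - 5)*(a)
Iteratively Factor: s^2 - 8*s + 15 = (s - 5)*(s - 3)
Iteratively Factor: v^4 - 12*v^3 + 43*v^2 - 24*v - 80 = (v - 5)*(v^3 - 7*v^2 + 8*v + 16) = (v - 5)*(v - 4)*(v^2 - 3*v - 4) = (v - 5)*(v - 4)*(v + 1)*(v - 4)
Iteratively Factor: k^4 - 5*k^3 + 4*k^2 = (k)*(k^3 - 5*k^2 + 4*k) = k^2*(k^2 - 5*k + 4) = k^2*(k - 4)*(k - 1)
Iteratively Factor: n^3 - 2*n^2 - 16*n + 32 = (n + 4)*(n^2 - 6*n + 8) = (n - 2)*(n + 4)*(n - 4)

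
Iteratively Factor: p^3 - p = (p + 1)*(p^2 - p) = p*(p + 1)*(p - 1)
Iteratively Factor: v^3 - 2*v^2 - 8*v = (v - 4)*(v^2 + 2*v) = v*(v - 4)*(v + 2)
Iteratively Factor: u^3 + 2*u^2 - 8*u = (u + 4)*(u^2 - 2*u) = u*(u + 4)*(u - 2)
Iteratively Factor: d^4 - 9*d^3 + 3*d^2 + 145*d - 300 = (d - 3)*(d^3 - 6*d^2 - 15*d + 100) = (d - 5)*(d - 3)*(d^2 - d - 20) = (d - 5)^2*(d - 3)*(d + 4)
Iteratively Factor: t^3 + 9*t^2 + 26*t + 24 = (t + 2)*(t^2 + 7*t + 12) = (t + 2)*(t + 3)*(t + 4)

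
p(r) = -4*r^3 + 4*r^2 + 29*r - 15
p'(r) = -12*r^2 + 8*r + 29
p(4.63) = -191.99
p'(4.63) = -191.20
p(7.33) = -1162.85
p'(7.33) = -557.11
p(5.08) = -288.84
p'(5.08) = -240.04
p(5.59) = -426.61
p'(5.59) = -301.26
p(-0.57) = -29.49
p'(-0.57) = 20.54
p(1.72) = 26.36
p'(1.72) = 7.26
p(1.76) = 26.62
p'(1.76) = 5.91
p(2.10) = 26.50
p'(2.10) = -7.12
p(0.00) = -15.00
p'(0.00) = 29.00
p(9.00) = -2346.00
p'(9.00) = -871.00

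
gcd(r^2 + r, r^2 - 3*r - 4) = r + 1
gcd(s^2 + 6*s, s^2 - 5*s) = s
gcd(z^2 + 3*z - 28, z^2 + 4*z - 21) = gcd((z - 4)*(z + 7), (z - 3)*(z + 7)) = z + 7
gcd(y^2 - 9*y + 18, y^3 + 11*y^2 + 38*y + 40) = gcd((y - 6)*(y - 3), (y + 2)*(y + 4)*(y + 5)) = 1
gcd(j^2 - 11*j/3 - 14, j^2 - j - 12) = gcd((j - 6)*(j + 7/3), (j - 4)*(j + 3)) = 1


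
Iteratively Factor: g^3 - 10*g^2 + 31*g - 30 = (g - 3)*(g^2 - 7*g + 10) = (g - 5)*(g - 3)*(g - 2)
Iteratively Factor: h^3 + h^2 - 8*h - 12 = (h + 2)*(h^2 - h - 6) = (h - 3)*(h + 2)*(h + 2)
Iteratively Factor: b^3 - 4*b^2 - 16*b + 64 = (b - 4)*(b^2 - 16) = (b - 4)*(b + 4)*(b - 4)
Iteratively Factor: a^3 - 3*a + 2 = (a + 2)*(a^2 - 2*a + 1) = (a - 1)*(a + 2)*(a - 1)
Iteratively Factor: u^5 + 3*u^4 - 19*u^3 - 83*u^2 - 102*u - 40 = (u - 5)*(u^4 + 8*u^3 + 21*u^2 + 22*u + 8) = (u - 5)*(u + 4)*(u^3 + 4*u^2 + 5*u + 2) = (u - 5)*(u + 1)*(u + 4)*(u^2 + 3*u + 2) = (u - 5)*(u + 1)*(u + 2)*(u + 4)*(u + 1)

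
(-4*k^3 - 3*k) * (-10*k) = 40*k^4 + 30*k^2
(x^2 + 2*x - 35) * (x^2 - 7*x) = x^4 - 5*x^3 - 49*x^2 + 245*x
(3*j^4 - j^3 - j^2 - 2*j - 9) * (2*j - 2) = 6*j^5 - 8*j^4 - 2*j^2 - 14*j + 18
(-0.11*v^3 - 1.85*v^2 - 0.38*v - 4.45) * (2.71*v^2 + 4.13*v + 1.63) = -0.2981*v^5 - 5.4678*v^4 - 8.8496*v^3 - 16.6444*v^2 - 18.9979*v - 7.2535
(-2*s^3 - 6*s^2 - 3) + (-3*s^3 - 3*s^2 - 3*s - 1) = -5*s^3 - 9*s^2 - 3*s - 4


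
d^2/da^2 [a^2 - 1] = 2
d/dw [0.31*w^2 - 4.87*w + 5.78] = 0.62*w - 4.87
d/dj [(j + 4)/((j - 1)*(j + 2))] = (-j^2 - 8*j - 6)/(j^4 + 2*j^3 - 3*j^2 - 4*j + 4)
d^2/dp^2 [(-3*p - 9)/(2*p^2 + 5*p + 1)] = 6*(-(p + 3)*(4*p + 5)^2 + (6*p + 11)*(2*p^2 + 5*p + 1))/(2*p^2 + 5*p + 1)^3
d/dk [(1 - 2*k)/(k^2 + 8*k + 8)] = 2*(k^2 - k - 12)/(k^4 + 16*k^3 + 80*k^2 + 128*k + 64)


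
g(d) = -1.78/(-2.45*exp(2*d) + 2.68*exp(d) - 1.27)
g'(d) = -1.78*(4.9*exp(2*d) - 2.68*exp(d))/(-2.45*exp(2*d) + 2.68*exp(d) - 1.27)^2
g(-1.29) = 2.48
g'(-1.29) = 1.27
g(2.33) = 0.01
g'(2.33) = -0.02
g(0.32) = 0.80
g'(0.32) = -2.01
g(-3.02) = 1.55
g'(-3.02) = 0.16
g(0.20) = 1.08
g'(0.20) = -2.63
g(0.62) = 0.37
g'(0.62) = -0.94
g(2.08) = 0.01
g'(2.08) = -0.03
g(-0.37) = 3.03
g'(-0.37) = -2.51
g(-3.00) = 1.56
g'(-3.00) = 0.17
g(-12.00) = 1.40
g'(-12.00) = 0.00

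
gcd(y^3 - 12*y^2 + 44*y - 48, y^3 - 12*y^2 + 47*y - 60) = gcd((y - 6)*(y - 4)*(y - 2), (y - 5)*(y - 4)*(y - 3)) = y - 4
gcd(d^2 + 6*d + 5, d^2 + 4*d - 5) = d + 5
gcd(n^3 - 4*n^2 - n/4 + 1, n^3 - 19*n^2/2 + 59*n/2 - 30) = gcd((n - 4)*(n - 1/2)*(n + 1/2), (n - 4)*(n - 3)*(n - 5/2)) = n - 4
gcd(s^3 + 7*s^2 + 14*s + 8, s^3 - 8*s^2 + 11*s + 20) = s + 1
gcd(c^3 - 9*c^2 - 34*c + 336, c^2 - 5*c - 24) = c - 8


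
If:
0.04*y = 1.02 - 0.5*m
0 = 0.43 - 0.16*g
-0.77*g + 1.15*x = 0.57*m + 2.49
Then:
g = 2.69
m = 2.04 - 0.08*y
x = 4.97580434782609 - 0.0396521739130435*y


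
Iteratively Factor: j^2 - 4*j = (j - 4)*(j)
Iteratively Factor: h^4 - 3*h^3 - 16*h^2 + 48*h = (h)*(h^3 - 3*h^2 - 16*h + 48) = h*(h + 4)*(h^2 - 7*h + 12) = h*(h - 3)*(h + 4)*(h - 4)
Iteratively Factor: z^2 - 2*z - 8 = (z + 2)*(z - 4)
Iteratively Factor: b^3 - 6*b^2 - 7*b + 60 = (b - 4)*(b^2 - 2*b - 15) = (b - 4)*(b + 3)*(b - 5)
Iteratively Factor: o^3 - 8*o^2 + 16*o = (o - 4)*(o^2 - 4*o) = o*(o - 4)*(o - 4)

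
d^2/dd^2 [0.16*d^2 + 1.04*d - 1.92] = 0.320000000000000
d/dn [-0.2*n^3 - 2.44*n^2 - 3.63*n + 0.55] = -0.6*n^2 - 4.88*n - 3.63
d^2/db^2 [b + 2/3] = 0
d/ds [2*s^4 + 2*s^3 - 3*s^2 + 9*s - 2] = 8*s^3 + 6*s^2 - 6*s + 9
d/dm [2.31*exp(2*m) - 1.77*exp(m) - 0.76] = (4.62*exp(m) - 1.77)*exp(m)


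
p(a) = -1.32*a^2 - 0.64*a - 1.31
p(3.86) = -23.45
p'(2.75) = -7.90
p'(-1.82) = 4.16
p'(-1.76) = 4.01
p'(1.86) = -5.55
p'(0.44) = -1.80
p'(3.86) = -10.83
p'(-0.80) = 1.47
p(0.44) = -1.85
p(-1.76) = -4.27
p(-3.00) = -11.27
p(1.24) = -4.13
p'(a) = -2.64*a - 0.64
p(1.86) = -7.07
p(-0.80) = -1.64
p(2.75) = -13.05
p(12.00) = -199.07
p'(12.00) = -32.32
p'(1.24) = -3.91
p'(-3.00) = 7.28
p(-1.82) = -4.52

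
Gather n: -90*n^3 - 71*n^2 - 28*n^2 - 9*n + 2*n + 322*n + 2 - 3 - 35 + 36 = -90*n^3 - 99*n^2 + 315*n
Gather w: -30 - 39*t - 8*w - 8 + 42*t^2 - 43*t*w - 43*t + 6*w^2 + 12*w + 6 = 42*t^2 - 82*t + 6*w^2 + w*(4 - 43*t) - 32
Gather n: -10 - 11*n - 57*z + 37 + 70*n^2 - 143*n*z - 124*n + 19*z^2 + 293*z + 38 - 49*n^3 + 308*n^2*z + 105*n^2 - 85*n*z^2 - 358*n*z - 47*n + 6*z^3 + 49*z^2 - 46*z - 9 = -49*n^3 + n^2*(308*z + 175) + n*(-85*z^2 - 501*z - 182) + 6*z^3 + 68*z^2 + 190*z + 56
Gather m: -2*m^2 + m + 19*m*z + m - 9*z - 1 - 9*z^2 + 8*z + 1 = -2*m^2 + m*(19*z + 2) - 9*z^2 - z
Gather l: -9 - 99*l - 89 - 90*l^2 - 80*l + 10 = -90*l^2 - 179*l - 88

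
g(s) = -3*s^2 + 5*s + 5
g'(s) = 5 - 6*s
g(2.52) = -1.45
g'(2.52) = -10.12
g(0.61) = 6.93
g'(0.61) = 1.34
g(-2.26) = -21.62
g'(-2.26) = 18.56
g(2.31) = 0.54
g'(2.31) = -8.86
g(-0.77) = -0.63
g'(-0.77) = 9.62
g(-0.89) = -1.83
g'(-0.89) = 10.34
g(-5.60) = -117.08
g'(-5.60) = 38.60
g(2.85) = -5.12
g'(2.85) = -12.10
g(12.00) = -367.00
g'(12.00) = -67.00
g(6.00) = -73.00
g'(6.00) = -31.00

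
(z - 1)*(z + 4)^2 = z^3 + 7*z^2 + 8*z - 16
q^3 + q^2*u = q^2*(q + u)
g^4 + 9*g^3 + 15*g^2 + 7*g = g*(g + 1)^2*(g + 7)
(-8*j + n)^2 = 64*j^2 - 16*j*n + n^2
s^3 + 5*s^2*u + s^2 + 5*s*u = s*(s + 1)*(s + 5*u)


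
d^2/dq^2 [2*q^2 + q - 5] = 4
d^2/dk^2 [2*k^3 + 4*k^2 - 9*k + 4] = 12*k + 8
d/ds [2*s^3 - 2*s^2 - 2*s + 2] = 6*s^2 - 4*s - 2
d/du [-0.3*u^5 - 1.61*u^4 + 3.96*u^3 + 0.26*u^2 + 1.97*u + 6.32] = -1.5*u^4 - 6.44*u^3 + 11.88*u^2 + 0.52*u + 1.97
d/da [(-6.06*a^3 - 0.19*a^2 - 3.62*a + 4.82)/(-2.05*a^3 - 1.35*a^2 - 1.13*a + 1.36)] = (7.105427357601e-15*a^5 + 7.79150000000001*a^4 - 1.1464*a^3 + 0.245899999999999*a^2 + 12.4972*a + 0.5234)/(4.2025*a^6 + 5.535*a^5 + 6.4555*a^4 - 2.525*a^3 - 2.3951*a^2 - 3.0736*a + 1.8496)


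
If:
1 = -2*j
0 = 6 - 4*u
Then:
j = -1/2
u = 3/2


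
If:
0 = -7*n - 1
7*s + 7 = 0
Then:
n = -1/7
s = -1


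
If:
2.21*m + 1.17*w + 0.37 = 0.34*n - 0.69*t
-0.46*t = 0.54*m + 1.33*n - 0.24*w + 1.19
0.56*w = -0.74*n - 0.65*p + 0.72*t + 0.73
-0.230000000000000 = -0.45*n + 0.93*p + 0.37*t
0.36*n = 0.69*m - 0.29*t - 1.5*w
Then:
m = -0.03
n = -0.42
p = 0.02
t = -1.18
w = 0.31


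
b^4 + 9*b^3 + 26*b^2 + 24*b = b*(b + 2)*(b + 3)*(b + 4)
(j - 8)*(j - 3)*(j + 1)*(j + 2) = j^4 - 8*j^3 - 7*j^2 + 50*j + 48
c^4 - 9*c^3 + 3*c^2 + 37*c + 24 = (c - 8)*(c - 3)*(c + 1)^2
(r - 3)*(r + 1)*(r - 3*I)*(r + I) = r^4 - 2*r^3 - 2*I*r^3 + 4*I*r^2 - 6*r + 6*I*r - 9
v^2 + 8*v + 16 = (v + 4)^2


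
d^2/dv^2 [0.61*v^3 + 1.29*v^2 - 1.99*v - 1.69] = 3.66*v + 2.58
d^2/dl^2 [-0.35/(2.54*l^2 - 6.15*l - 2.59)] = (-4.51612*l^2 + 10.9347*l + 0.35*(5.08*l - 6.15)*(10.16*l - 12.3) + 4.60502)/(-2.54*l^2 + 6.15*l + 2.59)^3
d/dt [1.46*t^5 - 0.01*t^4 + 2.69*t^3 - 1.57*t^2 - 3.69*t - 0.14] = 7.3*t^4 - 0.04*t^3 + 8.07*t^2 - 3.14*t - 3.69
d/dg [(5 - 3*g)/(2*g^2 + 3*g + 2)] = (6*g^2 - 20*g - 21)/(4*g^4 + 12*g^3 + 17*g^2 + 12*g + 4)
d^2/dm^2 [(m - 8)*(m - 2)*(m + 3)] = 6*m - 14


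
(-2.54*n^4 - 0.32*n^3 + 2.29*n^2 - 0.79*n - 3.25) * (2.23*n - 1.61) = -5.6642*n^5 + 3.3758*n^4 + 5.6219*n^3 - 5.4486*n^2 - 5.9756*n + 5.2325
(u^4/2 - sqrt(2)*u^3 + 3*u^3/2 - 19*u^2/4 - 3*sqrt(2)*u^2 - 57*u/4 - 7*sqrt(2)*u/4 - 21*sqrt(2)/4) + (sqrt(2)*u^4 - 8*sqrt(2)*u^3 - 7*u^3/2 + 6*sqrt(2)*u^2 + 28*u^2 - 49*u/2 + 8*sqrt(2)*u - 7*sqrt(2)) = u^4/2 + sqrt(2)*u^4 - 9*sqrt(2)*u^3 - 2*u^3 + 3*sqrt(2)*u^2 + 93*u^2/4 - 155*u/4 + 25*sqrt(2)*u/4 - 49*sqrt(2)/4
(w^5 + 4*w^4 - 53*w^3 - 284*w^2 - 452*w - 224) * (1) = w^5 + 4*w^4 - 53*w^3 - 284*w^2 - 452*w - 224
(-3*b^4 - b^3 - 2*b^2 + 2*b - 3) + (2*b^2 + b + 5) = -3*b^4 - b^3 + 3*b + 2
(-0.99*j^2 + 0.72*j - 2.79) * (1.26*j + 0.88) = -1.2474*j^3 + 0.036*j^2 - 2.8818*j - 2.4552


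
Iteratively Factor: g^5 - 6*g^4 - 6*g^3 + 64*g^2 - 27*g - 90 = (g - 2)*(g^4 - 4*g^3 - 14*g^2 + 36*g + 45) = (g - 2)*(g + 3)*(g^3 - 7*g^2 + 7*g + 15) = (g - 2)*(g + 1)*(g + 3)*(g^2 - 8*g + 15) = (g - 5)*(g - 2)*(g + 1)*(g + 3)*(g - 3)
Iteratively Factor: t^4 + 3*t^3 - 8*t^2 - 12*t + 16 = (t - 1)*(t^3 + 4*t^2 - 4*t - 16) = (t - 1)*(t + 4)*(t^2 - 4) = (t - 2)*(t - 1)*(t + 4)*(t + 2)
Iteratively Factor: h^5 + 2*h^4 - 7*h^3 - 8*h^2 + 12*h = (h - 1)*(h^4 + 3*h^3 - 4*h^2 - 12*h) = (h - 1)*(h + 3)*(h^3 - 4*h) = h*(h - 1)*(h + 3)*(h^2 - 4) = h*(h - 2)*(h - 1)*(h + 3)*(h + 2)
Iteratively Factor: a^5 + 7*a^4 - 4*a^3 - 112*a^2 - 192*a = (a + 4)*(a^4 + 3*a^3 - 16*a^2 - 48*a) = a*(a + 4)*(a^3 + 3*a^2 - 16*a - 48) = a*(a - 4)*(a + 4)*(a^2 + 7*a + 12) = a*(a - 4)*(a + 4)^2*(a + 3)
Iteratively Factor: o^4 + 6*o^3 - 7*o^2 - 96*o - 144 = (o + 4)*(o^3 + 2*o^2 - 15*o - 36) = (o + 3)*(o + 4)*(o^2 - o - 12) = (o + 3)^2*(o + 4)*(o - 4)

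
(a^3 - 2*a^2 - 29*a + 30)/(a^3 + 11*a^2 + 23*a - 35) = (a - 6)/(a + 7)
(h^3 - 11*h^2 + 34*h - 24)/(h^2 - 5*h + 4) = h - 6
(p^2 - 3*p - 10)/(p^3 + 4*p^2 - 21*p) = (p^2 - 3*p - 10)/(p*(p^2 + 4*p - 21))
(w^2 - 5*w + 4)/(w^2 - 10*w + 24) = (w - 1)/(w - 6)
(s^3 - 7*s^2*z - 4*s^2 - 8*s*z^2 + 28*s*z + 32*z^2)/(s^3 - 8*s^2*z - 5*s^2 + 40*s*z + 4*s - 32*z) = (s + z)/(s - 1)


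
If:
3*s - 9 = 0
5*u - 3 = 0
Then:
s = 3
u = 3/5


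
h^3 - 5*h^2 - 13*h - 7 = (h - 7)*(h + 1)^2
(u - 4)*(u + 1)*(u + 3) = u^3 - 13*u - 12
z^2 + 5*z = z*(z + 5)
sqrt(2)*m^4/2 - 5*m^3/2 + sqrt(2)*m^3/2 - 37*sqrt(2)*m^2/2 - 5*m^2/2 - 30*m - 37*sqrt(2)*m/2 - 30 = (m + 1)*(m - 6*sqrt(2))*(m + 5*sqrt(2)/2)*(sqrt(2)*m/2 + 1)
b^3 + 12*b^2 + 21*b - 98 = (b - 2)*(b + 7)^2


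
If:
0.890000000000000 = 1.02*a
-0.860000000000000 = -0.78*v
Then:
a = 0.87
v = 1.10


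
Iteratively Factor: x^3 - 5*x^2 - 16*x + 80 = (x - 4)*(x^2 - x - 20) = (x - 5)*(x - 4)*(x + 4)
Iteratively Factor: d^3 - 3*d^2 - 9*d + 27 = (d - 3)*(d^2 - 9) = (d - 3)*(d + 3)*(d - 3)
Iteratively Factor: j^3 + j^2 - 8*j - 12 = (j + 2)*(j^2 - j - 6) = (j - 3)*(j + 2)*(j + 2)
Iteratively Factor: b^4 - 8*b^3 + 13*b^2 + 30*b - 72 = (b - 4)*(b^3 - 4*b^2 - 3*b + 18) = (b - 4)*(b - 3)*(b^2 - b - 6) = (b - 4)*(b - 3)*(b + 2)*(b - 3)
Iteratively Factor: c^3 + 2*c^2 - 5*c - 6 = (c - 2)*(c^2 + 4*c + 3) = (c - 2)*(c + 1)*(c + 3)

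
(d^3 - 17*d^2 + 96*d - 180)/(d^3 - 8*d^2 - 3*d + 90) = (d - 6)/(d + 3)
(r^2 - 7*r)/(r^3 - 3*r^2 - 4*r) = (7 - r)/(-r^2 + 3*r + 4)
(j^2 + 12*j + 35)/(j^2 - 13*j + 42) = (j^2 + 12*j + 35)/(j^2 - 13*j + 42)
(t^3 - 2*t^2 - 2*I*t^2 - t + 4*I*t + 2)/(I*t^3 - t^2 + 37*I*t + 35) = (-I*t^2 + t*(-1 + 2*I) + 2)/(t^2 + 2*I*t + 35)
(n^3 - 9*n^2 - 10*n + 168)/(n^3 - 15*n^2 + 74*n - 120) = (n^2 - 3*n - 28)/(n^2 - 9*n + 20)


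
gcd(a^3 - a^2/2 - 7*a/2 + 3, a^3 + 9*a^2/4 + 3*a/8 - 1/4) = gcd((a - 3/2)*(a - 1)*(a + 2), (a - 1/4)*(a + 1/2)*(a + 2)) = a + 2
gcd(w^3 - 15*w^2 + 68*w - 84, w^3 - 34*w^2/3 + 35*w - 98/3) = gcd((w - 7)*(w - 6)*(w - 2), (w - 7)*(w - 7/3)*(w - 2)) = w^2 - 9*w + 14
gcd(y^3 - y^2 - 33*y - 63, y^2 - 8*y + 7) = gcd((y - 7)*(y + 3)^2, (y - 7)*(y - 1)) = y - 7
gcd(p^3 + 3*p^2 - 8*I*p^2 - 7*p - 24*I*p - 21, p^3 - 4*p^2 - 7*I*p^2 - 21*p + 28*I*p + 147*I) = p^2 + p*(3 - 7*I) - 21*I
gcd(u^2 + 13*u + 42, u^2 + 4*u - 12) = u + 6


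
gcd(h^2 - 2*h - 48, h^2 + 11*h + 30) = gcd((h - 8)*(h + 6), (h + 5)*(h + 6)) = h + 6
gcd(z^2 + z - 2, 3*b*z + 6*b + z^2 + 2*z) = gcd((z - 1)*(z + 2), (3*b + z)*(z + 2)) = z + 2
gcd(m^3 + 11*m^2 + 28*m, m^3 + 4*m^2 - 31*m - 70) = m + 7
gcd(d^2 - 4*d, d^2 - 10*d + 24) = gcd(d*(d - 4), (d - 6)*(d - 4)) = d - 4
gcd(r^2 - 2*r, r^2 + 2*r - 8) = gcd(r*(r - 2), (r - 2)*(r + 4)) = r - 2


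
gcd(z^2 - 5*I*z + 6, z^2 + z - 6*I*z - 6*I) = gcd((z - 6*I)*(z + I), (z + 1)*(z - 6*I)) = z - 6*I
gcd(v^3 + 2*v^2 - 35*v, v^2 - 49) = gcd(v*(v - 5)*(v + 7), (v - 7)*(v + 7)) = v + 7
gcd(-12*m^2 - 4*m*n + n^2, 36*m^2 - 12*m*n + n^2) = 6*m - n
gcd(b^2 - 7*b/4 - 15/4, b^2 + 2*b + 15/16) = b + 5/4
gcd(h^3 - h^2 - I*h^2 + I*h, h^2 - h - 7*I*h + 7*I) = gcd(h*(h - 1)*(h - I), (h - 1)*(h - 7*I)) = h - 1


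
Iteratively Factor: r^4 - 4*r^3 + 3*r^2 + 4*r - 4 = (r + 1)*(r^3 - 5*r^2 + 8*r - 4) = (r - 2)*(r + 1)*(r^2 - 3*r + 2) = (r - 2)*(r - 1)*(r + 1)*(r - 2)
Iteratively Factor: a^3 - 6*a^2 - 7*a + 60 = (a + 3)*(a^2 - 9*a + 20) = (a - 4)*(a + 3)*(a - 5)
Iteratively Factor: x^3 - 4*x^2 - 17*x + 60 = (x - 3)*(x^2 - x - 20) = (x - 5)*(x - 3)*(x + 4)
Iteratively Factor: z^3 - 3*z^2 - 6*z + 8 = (z - 4)*(z^2 + z - 2) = (z - 4)*(z - 1)*(z + 2)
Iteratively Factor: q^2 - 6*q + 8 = (q - 4)*(q - 2)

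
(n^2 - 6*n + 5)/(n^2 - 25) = (n - 1)/(n + 5)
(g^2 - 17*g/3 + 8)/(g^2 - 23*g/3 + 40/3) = (g - 3)/(g - 5)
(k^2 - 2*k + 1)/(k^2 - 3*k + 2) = (k - 1)/(k - 2)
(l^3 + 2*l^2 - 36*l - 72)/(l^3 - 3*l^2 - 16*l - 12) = (l + 6)/(l + 1)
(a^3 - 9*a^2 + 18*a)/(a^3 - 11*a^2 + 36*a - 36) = a/(a - 2)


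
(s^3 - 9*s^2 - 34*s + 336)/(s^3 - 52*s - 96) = (s - 7)/(s + 2)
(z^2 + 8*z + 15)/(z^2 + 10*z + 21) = (z + 5)/(z + 7)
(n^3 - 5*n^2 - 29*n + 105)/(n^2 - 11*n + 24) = (n^2 - 2*n - 35)/(n - 8)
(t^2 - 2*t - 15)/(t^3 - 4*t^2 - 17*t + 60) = (t + 3)/(t^2 + t - 12)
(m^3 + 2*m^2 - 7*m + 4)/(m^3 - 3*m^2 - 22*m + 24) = (m - 1)/(m - 6)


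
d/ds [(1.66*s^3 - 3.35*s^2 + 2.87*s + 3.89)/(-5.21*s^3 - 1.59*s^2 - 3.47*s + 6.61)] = (-20.0929*s^4 + 18.385*s^3 + 109.9063*s^2 - 31.9168*s + 32.469)/(27.1441*s^6 + 16.5678*s^5 + 38.6855*s^4 - 57.8416*s^3 - 8.9789*s^2 - 45.8734*s + 43.6921)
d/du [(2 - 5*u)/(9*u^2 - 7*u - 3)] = (45*u^2 - 36*u + 29)/(81*u^4 - 126*u^3 - 5*u^2 + 42*u + 9)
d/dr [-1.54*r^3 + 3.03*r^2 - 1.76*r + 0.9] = -4.62*r^2 + 6.06*r - 1.76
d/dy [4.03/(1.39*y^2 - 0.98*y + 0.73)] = (3.9494 - 11.2034*y)/(1.39*y^2 - 0.98*y + 0.73)^2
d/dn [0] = 0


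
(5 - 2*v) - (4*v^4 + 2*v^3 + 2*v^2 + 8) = -4*v^4 - 2*v^3 - 2*v^2 - 2*v - 3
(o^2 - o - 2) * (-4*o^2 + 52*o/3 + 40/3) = -4*o^4 + 64*o^3/3 + 4*o^2 - 48*o - 80/3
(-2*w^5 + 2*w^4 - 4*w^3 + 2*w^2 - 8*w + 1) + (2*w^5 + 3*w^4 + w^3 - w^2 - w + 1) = 5*w^4 - 3*w^3 + w^2 - 9*w + 2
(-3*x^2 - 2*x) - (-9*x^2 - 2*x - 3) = 6*x^2 + 3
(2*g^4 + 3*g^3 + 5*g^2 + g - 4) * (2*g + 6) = 4*g^5 + 18*g^4 + 28*g^3 + 32*g^2 - 2*g - 24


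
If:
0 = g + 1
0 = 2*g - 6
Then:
No Solution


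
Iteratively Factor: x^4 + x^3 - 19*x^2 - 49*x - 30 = (x + 2)*(x^3 - x^2 - 17*x - 15) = (x + 2)*(x + 3)*(x^2 - 4*x - 5) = (x - 5)*(x + 2)*(x + 3)*(x + 1)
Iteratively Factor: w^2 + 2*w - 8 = (w - 2)*(w + 4)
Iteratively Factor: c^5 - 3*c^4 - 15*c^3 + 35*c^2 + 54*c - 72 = (c + 2)*(c^4 - 5*c^3 - 5*c^2 + 45*c - 36) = (c - 3)*(c + 2)*(c^3 - 2*c^2 - 11*c + 12) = (c - 4)*(c - 3)*(c + 2)*(c^2 + 2*c - 3) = (c - 4)*(c - 3)*(c - 1)*(c + 2)*(c + 3)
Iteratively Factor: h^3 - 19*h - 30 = (h + 3)*(h^2 - 3*h - 10) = (h + 2)*(h + 3)*(h - 5)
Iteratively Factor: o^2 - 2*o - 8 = (o + 2)*(o - 4)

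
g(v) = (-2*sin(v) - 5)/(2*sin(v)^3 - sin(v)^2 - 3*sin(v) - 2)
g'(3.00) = 1.97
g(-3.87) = 1.64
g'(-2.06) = -2.93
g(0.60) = 1.68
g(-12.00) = 1.69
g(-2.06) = 2.15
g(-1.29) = 1.70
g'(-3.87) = 0.15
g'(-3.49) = 1.09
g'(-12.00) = -0.46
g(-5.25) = 1.66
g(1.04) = 1.66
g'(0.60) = -0.39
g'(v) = (-2*sin(v) - 5)*(-6*sin(v)^2*cos(v) + 2*sin(v)*cos(v) + 3*cos(v))/(2*sin(v)^3 - sin(v)^2 - 3*sin(v) - 2)^2 - 2*cos(v)/(2*sin(v)^3 - sin(v)^2 - 3*sin(v) - 2) = (8*sin(v)^3 + 28*sin(v)^2 - 10*sin(v) - 11)*cos(v)/(-2*sin(v)^3 + sin(v)^2 + 3*sin(v) + 2)^2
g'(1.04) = 0.20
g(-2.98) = 3.02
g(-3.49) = 1.86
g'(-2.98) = 3.57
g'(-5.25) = 0.19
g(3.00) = 2.17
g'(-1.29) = 1.46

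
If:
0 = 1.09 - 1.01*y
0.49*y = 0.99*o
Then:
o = 0.53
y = 1.08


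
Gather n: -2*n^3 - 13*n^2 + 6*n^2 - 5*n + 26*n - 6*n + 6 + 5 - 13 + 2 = -2*n^3 - 7*n^2 + 15*n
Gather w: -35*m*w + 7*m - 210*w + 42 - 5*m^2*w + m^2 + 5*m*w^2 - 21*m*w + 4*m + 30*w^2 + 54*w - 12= m^2 + 11*m + w^2*(5*m + 30) + w*(-5*m^2 - 56*m - 156) + 30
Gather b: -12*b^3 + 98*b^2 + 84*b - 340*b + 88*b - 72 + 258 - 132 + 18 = -12*b^3 + 98*b^2 - 168*b + 72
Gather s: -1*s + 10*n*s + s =10*n*s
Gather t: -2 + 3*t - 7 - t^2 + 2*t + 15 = -t^2 + 5*t + 6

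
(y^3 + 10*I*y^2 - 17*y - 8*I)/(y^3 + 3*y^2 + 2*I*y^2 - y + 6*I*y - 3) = (y + 8*I)/(y + 3)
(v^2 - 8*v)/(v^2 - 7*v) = (v - 8)/(v - 7)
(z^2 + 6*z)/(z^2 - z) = (z + 6)/(z - 1)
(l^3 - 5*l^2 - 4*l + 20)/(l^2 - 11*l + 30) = (l^2 - 4)/(l - 6)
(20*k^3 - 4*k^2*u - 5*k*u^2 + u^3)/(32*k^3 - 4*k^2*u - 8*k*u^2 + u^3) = (-5*k + u)/(-8*k + u)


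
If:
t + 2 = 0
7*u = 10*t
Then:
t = -2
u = -20/7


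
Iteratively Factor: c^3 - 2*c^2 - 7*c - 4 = (c - 4)*(c^2 + 2*c + 1) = (c - 4)*(c + 1)*(c + 1)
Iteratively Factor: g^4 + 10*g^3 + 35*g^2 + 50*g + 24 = (g + 1)*(g^3 + 9*g^2 + 26*g + 24) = (g + 1)*(g + 4)*(g^2 + 5*g + 6) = (g + 1)*(g + 3)*(g + 4)*(g + 2)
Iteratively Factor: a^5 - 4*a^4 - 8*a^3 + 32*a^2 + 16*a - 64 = (a - 2)*(a^4 - 2*a^3 - 12*a^2 + 8*a + 32) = (a - 4)*(a - 2)*(a^3 + 2*a^2 - 4*a - 8) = (a - 4)*(a - 2)*(a + 2)*(a^2 - 4) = (a - 4)*(a - 2)*(a + 2)^2*(a - 2)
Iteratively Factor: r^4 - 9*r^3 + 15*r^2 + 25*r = (r + 1)*(r^3 - 10*r^2 + 25*r) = (r - 5)*(r + 1)*(r^2 - 5*r) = (r - 5)^2*(r + 1)*(r)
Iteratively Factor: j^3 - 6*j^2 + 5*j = (j)*(j^2 - 6*j + 5) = j*(j - 1)*(j - 5)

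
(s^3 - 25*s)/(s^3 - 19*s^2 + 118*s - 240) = s*(s + 5)/(s^2 - 14*s + 48)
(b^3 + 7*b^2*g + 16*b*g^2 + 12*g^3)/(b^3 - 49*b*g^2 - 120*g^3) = (b^2 + 4*b*g + 4*g^2)/(b^2 - 3*b*g - 40*g^2)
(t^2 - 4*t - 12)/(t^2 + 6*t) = (t^2 - 4*t - 12)/(t*(t + 6))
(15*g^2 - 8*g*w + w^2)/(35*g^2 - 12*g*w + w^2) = (-3*g + w)/(-7*g + w)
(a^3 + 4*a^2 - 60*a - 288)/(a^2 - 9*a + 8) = (a^2 + 12*a + 36)/(a - 1)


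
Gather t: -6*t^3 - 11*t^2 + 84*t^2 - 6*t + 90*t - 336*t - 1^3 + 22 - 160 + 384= -6*t^3 + 73*t^2 - 252*t + 245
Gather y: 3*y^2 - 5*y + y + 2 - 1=3*y^2 - 4*y + 1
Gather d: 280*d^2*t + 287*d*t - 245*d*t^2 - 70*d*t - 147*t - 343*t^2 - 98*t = 280*d^2*t + d*(-245*t^2 + 217*t) - 343*t^2 - 245*t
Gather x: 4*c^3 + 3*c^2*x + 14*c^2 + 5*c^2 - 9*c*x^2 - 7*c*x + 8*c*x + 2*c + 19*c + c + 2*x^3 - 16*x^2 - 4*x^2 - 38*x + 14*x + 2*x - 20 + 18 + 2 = 4*c^3 + 19*c^2 + 22*c + 2*x^3 + x^2*(-9*c - 20) + x*(3*c^2 + c - 22)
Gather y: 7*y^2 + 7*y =7*y^2 + 7*y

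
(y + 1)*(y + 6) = y^2 + 7*y + 6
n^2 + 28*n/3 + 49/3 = (n + 7/3)*(n + 7)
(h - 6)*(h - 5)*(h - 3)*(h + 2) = h^4 - 12*h^3 + 35*h^2 + 36*h - 180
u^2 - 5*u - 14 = (u - 7)*(u + 2)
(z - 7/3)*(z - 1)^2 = z^3 - 13*z^2/3 + 17*z/3 - 7/3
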